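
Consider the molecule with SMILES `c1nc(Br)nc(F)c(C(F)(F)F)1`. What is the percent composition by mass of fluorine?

31.02%

Atom tally by fragment:
  pyrimidine ring core → C:4 H:4 N:2
  (− 3 ring H displaced by substituents)
  + Br → Br:1
  + F → F:1
  + CF3 → C:1 F:3
Element totals:
  C: 5
  H: 1
  Br: 1
  F: 4
  N: 2
Molecular formula: C5HBrF4N2.
Molar mass = 244.973 g/mol.
Mass from F: 4 × 18.998 = 75.992 g/mol.
%F = 75.992 / 244.973 × 100 = 31.02%.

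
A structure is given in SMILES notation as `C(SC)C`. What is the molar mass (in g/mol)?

76.16 g/mol

Atom tally by fragment:
  CH3SCH2 → C:2 H:5 S:1
  CH3 → C:1 H:3
Element totals:
  C: 3
  H: 8
  S: 1
Molecular formula: C3H8S.
  M = 3(12.011) + 8(1.008) + 32.06
    = 36.033 + 8.064 + 32.060 = 76.157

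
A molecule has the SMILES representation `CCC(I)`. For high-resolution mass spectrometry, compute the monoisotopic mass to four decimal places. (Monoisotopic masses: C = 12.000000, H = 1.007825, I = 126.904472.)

169.9592

Atom tally by fragment:
  CH3 → C:1 H:3
  CH2 → C:1 H:2
  CH2I → C:1 H:2 I:1
Element totals:
  C: 3
  H: 7
  I: 1
Molecular formula: C3H7I.
  M = 3(12.0) + 7(1.007825) + 126.904472
    = 36.000000 + 7.054775 + 126.904472 = 169.959247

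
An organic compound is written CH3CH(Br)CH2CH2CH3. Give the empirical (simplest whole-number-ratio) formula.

Element totals:
  C: 5
  H: 11
  Br: 1
Molecular formula: C5H11Br.
gcd of subscripts (1, 5, 11) = 1, so the empirical formula equals the molecular formula.

C5H11Br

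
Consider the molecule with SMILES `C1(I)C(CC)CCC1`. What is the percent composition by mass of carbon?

Atom tally by fragment:
  cyclopentane ring core → C:5 H:10
  (− 2 ring H displaced by substituents)
  + I → I:1
  + C2H5 → C:2 H:5
Element totals:
  C: 7
  H: 13
  I: 1
Molecular formula: C7H13I.
Molar mass = 224.085 g/mol.
Mass from C: 7 × 12.011 = 84.077 g/mol.
%C = 84.077 / 224.085 × 100 = 37.52%.

37.52%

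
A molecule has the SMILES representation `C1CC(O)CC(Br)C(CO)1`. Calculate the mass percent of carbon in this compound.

Atom tally by fragment:
  cyclohexane ring core → C:6 H:12
  (− 3 ring H displaced by substituents)
  + OH → O:1 H:1
  + Br → Br:1
  + CH2OH → C:1 H:3 O:1
Element totals:
  C: 7
  H: 13
  Br: 1
  O: 2
Molecular formula: C7H13BrO2.
Molar mass = 209.083 g/mol.
Mass from C: 7 × 12.011 = 84.077 g/mol.
%C = 84.077 / 209.083 × 100 = 40.21%.

40.21%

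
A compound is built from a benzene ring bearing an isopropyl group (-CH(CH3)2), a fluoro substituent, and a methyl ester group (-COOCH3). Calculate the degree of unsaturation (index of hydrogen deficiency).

Atom tally by fragment:
  benzene ring core → C:6 H:6
  (− 3 ring H displaced by substituents)
  + CH(CH3)2 → C:3 H:7
  + F → F:1
  + COOCH3 → C:2 H:3 O:2
Element totals:
  C: 11
  H: 13
  F: 1
  O: 2
Molecular formula: C11H13FO2.
DoU = (2C + 2 + N − H − X) / 2 = (2·11 + 2 + 0 − 13 − 1) / 2 = 5.

5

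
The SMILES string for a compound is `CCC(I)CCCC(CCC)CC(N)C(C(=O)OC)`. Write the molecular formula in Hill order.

Atom tally by fragment:
  CH3 → C:1 H:3
  CH2 → C:1 H:2
  CH(I) → C:1 H:1 I:1
  CH2 → C:1 H:2
  CH2 → C:1 H:2
  CH2 → C:1 H:2
  CH(CH2CH2CH3) → C:4 H:8
  CH2 → C:1 H:2
  CH(NH2) → C:1 H:3 N:1
  CH2COOCH3 → C:3 H:5 O:2
Element totals:
  C: 15
  H: 30
  I: 1
  N: 1
  O: 2

C15H30INO2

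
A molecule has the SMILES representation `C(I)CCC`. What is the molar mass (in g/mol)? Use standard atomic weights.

184.02 g/mol

Atom tally by fragment:
  ICH2 → C:1 H:2 I:1
  CH2 → C:1 H:2
  CH2 → C:1 H:2
  CH3 → C:1 H:3
Element totals:
  C: 4
  H: 9
  I: 1
Molecular formula: C4H9I.
  M = 4(12.011) + 9(1.008) + 126.904
    = 48.044 + 9.072 + 126.904 = 184.020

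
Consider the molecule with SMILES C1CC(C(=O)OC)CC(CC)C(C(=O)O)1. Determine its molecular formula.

Atom tally by fragment:
  cyclohexane ring core → C:6 H:12
  (− 3 ring H displaced by substituents)
  + COOCH3 → C:2 H:3 O:2
  + C2H5 → C:2 H:5
  + COOH → C:1 H:1 O:2
Element totals:
  C: 11
  H: 18
  O: 4

C11H18O4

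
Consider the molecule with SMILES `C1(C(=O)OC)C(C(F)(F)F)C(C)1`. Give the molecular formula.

Atom tally by fragment:
  cyclopropane ring core → C:3 H:6
  (− 3 ring H displaced by substituents)
  + COOCH3 → C:2 H:3 O:2
  + CF3 → C:1 F:3
  + CH3 → C:1 H:3
Element totals:
  C: 7
  H: 9
  F: 3
  O: 2

C7H9F3O2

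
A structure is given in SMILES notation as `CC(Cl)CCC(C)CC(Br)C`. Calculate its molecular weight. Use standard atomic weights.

Atom tally by fragment:
  CH3 → C:1 H:3
  CH(Cl) → C:1 H:1 Cl:1
  CH2 → C:1 H:2
  CH2 → C:1 H:2
  CH(CH3) → C:2 H:4
  CH2 → C:1 H:2
  CH(Br) → C:1 H:1 Br:1
  CH3 → C:1 H:3
Element totals:
  C: 9
  H: 18
  Br: 1
  Cl: 1
Molecular formula: C9H18BrCl.
  M = 9(12.011) + 18(1.008) + 79.904 + 35.45
    = 108.099 + 18.144 + 79.904 + 35.450 = 241.597

241.60 g/mol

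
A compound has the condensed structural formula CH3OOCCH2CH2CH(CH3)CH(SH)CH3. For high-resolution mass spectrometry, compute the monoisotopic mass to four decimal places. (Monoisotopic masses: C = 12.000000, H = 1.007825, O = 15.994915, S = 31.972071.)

176.0871

Element totals:
  C: 8
  H: 16
  O: 2
  S: 1
Molecular formula: C8H16O2S.
  M = 8(12.0) + 16(1.007825) + 2(15.994915) + 31.972071
    = 96.000000 + 16.125200 + 31.989830 + 31.972071 = 176.087101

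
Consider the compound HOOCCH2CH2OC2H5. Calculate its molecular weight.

118.13 g/mol

Atom tally by fragment:
  HOOCCH2 → C:2 H:3 O:2
  CH2OC2H5 → C:3 H:7 O:1
Element totals:
  C: 5
  H: 10
  O: 3
Molecular formula: C5H10O3.
  M = 5(12.011) + 10(1.008) + 3(15.999)
    = 60.055 + 10.080 + 47.997 = 118.132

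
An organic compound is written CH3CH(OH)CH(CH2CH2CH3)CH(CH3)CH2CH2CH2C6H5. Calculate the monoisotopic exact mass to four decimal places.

Atom tally by fragment:
  CH3 → C:1 H:3
  CH(OH) → C:1 H:2 O:1
  CH(CH2CH2CH3) → C:4 H:8
  CH(CH3) → C:2 H:4
  CH2 → C:1 H:2
  CH2 → C:1 H:2
  CH2C6H5 → C:7 H:7
Element totals:
  C: 17
  H: 28
  O: 1
Molecular formula: C17H28O.
  M = 17(12.0) + 28(1.007825) + 15.994915
    = 204.000000 + 28.219100 + 15.994915 = 248.214015

248.2140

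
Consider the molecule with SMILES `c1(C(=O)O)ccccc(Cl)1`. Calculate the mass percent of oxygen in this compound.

20.44%

Atom tally by fragment:
  benzene ring core → C:6 H:6
  (− 2 ring H displaced by substituents)
  + COOH → C:1 H:1 O:2
  + Cl → Cl:1
Element totals:
  C: 7
  H: 5
  Cl: 1
  O: 2
Molecular formula: C7H5ClO2.
Molar mass = 156.565 g/mol.
Mass from O: 2 × 15.999 = 31.998 g/mol.
%O = 31.998 / 156.565 × 100 = 20.44%.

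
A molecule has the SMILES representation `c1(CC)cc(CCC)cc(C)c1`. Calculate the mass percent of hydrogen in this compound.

11.18%

Atom tally by fragment:
  benzene ring core → C:6 H:6
  (− 3 ring H displaced by substituents)
  + C2H5 → C:2 H:5
  + CH2CH2CH3 → C:3 H:7
  + CH3 → C:1 H:3
Element totals:
  C: 12
  H: 18
Molecular formula: C12H18.
Molar mass = 162.276 g/mol.
Mass from H: 18 × 1.008 = 18.144 g/mol.
%H = 18.144 / 162.276 × 100 = 11.18%.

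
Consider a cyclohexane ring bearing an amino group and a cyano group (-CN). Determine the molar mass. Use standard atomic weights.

Atom tally by fragment:
  cyclohexane ring core → C:6 H:12
  (− 2 ring H displaced by substituents)
  + NH2 → N:1 H:2
  + CN → C:1 N:1
Element totals:
  C: 7
  H: 12
  N: 2
Molecular formula: C7H12N2.
  M = 7(12.011) + 12(1.008) + 2(14.007)
    = 84.077 + 12.096 + 28.014 = 124.187

124.19 g/mol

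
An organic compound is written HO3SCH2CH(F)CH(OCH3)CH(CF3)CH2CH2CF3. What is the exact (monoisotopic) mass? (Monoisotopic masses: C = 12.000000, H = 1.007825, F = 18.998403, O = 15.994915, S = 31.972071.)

350.0423

Atom tally by fragment:
  HO3SCH2 → C:1 H:3 S:1 O:3
  CH(F) → C:1 H:1 F:1
  CH(OCH3) → C:2 H:4 O:1
  CH(CF3) → C:2 H:1 F:3
  CH2 → C:1 H:2
  CH2CF3 → C:2 H:2 F:3
Element totals:
  C: 9
  H: 13
  F: 7
  O: 4
  S: 1
Molecular formula: C9H13F7O4S.
  M = 9(12.0) + 13(1.007825) + 7(18.998403) + 4(15.994915) + 31.972071
    = 108.000000 + 13.101725 + 132.988821 + 63.979660 + 31.972071 = 350.042277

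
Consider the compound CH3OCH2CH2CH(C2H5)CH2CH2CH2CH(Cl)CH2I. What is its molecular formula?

C11H22ClIO

Element totals:
  C: 11
  H: 22
  Cl: 1
  I: 1
  O: 1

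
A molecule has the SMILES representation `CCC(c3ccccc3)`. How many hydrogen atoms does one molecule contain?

12

Atom tally by fragment:
  CH3 → C:1 H:3
  CH2 → C:1 H:2
  CH2C6H5 → C:7 H:7
Element totals:
  C: 9
  H: 12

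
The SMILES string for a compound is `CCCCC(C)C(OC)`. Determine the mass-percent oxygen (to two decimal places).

12.29%

Atom tally by fragment:
  CH3 → C:1 H:3
  CH2 → C:1 H:2
  CH2 → C:1 H:2
  CH2 → C:1 H:2
  CH(CH3) → C:2 H:4
  CH2OCH3 → C:2 H:5 O:1
Element totals:
  C: 8
  H: 18
  O: 1
Molecular formula: C8H18O.
Molar mass = 130.231 g/mol.
Mass from O: 1 × 15.999 = 15.999 g/mol.
%O = 15.999 / 130.231 × 100 = 12.29%.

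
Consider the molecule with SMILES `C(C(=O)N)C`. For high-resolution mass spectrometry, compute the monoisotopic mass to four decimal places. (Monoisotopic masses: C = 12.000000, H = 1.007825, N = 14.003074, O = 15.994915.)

Atom tally by fragment:
  H2NOCCH2 → C:2 H:4 O:1 N:1
  CH3 → C:1 H:3
Element totals:
  C: 3
  H: 7
  N: 1
  O: 1
Molecular formula: C3H7NO.
  M = 3(12.0) + 7(1.007825) + 14.003074 + 15.994915
    = 36.000000 + 7.054775 + 14.003074 + 15.994915 = 73.052764

73.0528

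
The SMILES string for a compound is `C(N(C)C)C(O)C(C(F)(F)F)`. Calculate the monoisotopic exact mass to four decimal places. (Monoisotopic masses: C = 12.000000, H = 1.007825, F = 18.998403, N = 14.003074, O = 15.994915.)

Atom tally by fragment:
  (CH3)2NCH2 → C:3 H:8 N:1
  CH(OH) → C:1 H:2 O:1
  CH2CF3 → C:2 H:2 F:3
Element totals:
  C: 6
  H: 12
  F: 3
  N: 1
  O: 1
Molecular formula: C6H12F3NO.
  M = 6(12.0) + 12(1.007825) + 3(18.998403) + 14.003074 + 15.994915
    = 72.000000 + 12.093900 + 56.995209 + 14.003074 + 15.994915 = 171.087098

171.0871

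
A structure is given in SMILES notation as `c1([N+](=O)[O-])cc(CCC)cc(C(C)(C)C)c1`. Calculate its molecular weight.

221.30 g/mol

Atom tally by fragment:
  benzene ring core → C:6 H:6
  (− 3 ring H displaced by substituents)
  + NO2 → N:1 O:2
  + CH2CH2CH3 → C:3 H:7
  + C(CH3)3 → C:4 H:9
Element totals:
  C: 13
  H: 19
  N: 1
  O: 2
Molecular formula: C13H19NO2.
  M = 13(12.011) + 19(1.008) + 14.007 + 2(15.999)
    = 156.143 + 19.152 + 14.007 + 31.998 = 221.300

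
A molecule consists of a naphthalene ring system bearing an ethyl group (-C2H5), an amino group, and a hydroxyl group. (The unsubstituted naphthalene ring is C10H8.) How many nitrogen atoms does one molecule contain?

Atom tally by fragment:
  naphthalene ring system core → C:10 H:8
  (− 3 ring H displaced by substituents)
  + C2H5 → C:2 H:5
  + NH2 → N:1 H:2
  + OH → O:1 H:1
Element totals:
  C: 12
  H: 13
  N: 1
  O: 1

1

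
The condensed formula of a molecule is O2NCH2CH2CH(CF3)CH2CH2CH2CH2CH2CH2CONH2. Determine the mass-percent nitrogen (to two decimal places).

9.85%

Atom tally by fragment:
  O2NCH2 → C:1 H:2 N:1 O:2
  CH2 → C:1 H:2
  CH(CF3) → C:2 H:1 F:3
  CH2 → C:1 H:2
  CH2 → C:1 H:2
  CH2 → C:1 H:2
  CH2 → C:1 H:2
  CH2 → C:1 H:2
  CH2CONH2 → C:2 H:4 O:1 N:1
Element totals:
  C: 11
  H: 19
  F: 3
  N: 2
  O: 3
Molecular formula: C11H19F3N2O3.
Molar mass = 284.278 g/mol.
Mass from N: 2 × 14.007 = 28.014 g/mol.
%N = 28.014 / 284.278 × 100 = 9.85%.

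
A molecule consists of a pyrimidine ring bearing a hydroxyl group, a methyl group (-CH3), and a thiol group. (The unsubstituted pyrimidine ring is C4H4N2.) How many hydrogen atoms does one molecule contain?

6

Atom tally by fragment:
  pyrimidine ring core → C:4 H:4 N:2
  (− 3 ring H displaced by substituents)
  + OH → O:1 H:1
  + CH3 → C:1 H:3
  + SH → S:1 H:1
Element totals:
  C: 5
  H: 6
  N: 2
  O: 1
  S: 1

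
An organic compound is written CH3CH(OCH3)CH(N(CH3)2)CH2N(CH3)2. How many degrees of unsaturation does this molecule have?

Atom tally by fragment:
  CH3 → C:1 H:3
  CH(OCH3) → C:2 H:4 O:1
  CH(N(CH3)2) → C:3 H:7 N:1
  CH2N(CH3)2 → C:3 H:8 N:1
Element totals:
  C: 9
  H: 22
  N: 2
  O: 1
Molecular formula: C9H22N2O.
DoU = (2C + 2 + N − H − X) / 2 = (2·9 + 2 + 2 − 22 − 0) / 2 = 0.

0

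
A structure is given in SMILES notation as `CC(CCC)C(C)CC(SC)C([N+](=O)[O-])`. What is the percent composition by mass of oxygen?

Atom tally by fragment:
  CH3 → C:1 H:3
  CH(CH2CH2CH3) → C:4 H:8
  CH(CH3) → C:2 H:4
  CH2 → C:1 H:2
  CH(SCH3) → C:2 H:4 S:1
  CH2NO2 → C:1 H:2 N:1 O:2
Element totals:
  C: 11
  H: 23
  N: 1
  O: 2
  S: 1
Molecular formula: C11H23NO2S.
Molar mass = 233.370 g/mol.
Mass from O: 2 × 15.999 = 31.998 g/mol.
%O = 31.998 / 233.370 × 100 = 13.71%.

13.71%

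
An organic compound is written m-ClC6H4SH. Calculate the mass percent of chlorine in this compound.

24.51%

Element totals:
  C: 6
  H: 5
  Cl: 1
  S: 1
Molecular formula: C6H5ClS.
Molar mass = 144.616 g/mol.
Mass from Cl: 1 × 35.45 = 35.450 g/mol.
%Cl = 35.450 / 144.616 × 100 = 24.51%.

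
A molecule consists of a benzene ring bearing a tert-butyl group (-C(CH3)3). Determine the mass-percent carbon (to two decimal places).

Atom tally by fragment:
  benzene ring core → C:6 H:6
  (− 1 ring H displaced by substituents)
  + C(CH3)3 → C:4 H:9
Element totals:
  C: 10
  H: 14
Molecular formula: C10H14.
Molar mass = 134.222 g/mol.
Mass from C: 10 × 12.011 = 120.110 g/mol.
%C = 120.110 / 134.222 × 100 = 89.49%.

89.49%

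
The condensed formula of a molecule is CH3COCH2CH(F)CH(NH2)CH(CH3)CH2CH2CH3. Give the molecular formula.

C10H20FNO

Atom tally by fragment:
  CH3COCH2 → C:3 H:5 O:1
  CH(F) → C:1 H:1 F:1
  CH(NH2) → C:1 H:3 N:1
  CH(CH3) → C:2 H:4
  CH2 → C:1 H:2
  CH2 → C:1 H:2
  CH3 → C:1 H:3
Element totals:
  C: 10
  H: 20
  F: 1
  N: 1
  O: 1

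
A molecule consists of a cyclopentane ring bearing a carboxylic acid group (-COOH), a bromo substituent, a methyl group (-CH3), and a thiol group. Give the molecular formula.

C7H11BrO2S

Atom tally by fragment:
  cyclopentane ring core → C:5 H:10
  (− 4 ring H displaced by substituents)
  + COOH → C:1 H:1 O:2
  + Br → Br:1
  + CH3 → C:1 H:3
  + SH → S:1 H:1
Element totals:
  C: 7
  H: 11
  Br: 1
  O: 2
  S: 1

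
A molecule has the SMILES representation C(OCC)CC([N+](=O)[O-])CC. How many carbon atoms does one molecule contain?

7

Atom tally by fragment:
  C2H5OCH2 → C:3 H:7 O:1
  CH2 → C:1 H:2
  CH(NO2) → C:1 H:1 N:1 O:2
  CH2 → C:1 H:2
  CH3 → C:1 H:3
Element totals:
  C: 7
  H: 15
  N: 1
  O: 3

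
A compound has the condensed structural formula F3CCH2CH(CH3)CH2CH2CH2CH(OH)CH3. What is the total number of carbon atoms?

9

Atom tally by fragment:
  F3CCH2 → C:2 H:2 F:3
  CH(CH3) → C:2 H:4
  CH2 → C:1 H:2
  CH2 → C:1 H:2
  CH2 → C:1 H:2
  CH(OH) → C:1 H:2 O:1
  CH3 → C:1 H:3
Element totals:
  C: 9
  H: 17
  F: 3
  O: 1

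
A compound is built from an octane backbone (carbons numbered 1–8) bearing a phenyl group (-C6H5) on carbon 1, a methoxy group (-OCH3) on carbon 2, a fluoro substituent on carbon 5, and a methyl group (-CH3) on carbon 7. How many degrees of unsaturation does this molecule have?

Atom tally by fragment:
  C6H5CH2 → C:7 H:7
  CH(OCH3) → C:2 H:4 O:1
  CH2 → C:1 H:2
  CH2 → C:1 H:2
  CH(F) → C:1 H:1 F:1
  CH2 → C:1 H:2
  CH(CH3) → C:2 H:4
  CH3 → C:1 H:3
Element totals:
  C: 16
  H: 25
  F: 1
  O: 1
Molecular formula: C16H25FO.
DoU = (2C + 2 + N − H − X) / 2 = (2·16 + 2 + 0 − 25 − 1) / 2 = 4.

4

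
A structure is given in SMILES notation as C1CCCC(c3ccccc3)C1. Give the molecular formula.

Atom tally by fragment:
  cyclohexane ring core → C:6 H:12
  (− 1 ring H displaced by substituents)
  + C6H5 → C:6 H:5
Element totals:
  C: 12
  H: 16

C12H16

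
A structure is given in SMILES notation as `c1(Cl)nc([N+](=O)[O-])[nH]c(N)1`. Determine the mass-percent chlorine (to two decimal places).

Atom tally by fragment:
  imidazole ring core → C:3 H:4 N:2
  (− 3 ring H displaced by substituents)
  + Cl → Cl:1
  + NO2 → N:1 O:2
  + NH2 → N:1 H:2
Element totals:
  C: 3
  H: 3
  Cl: 1
  N: 4
  O: 2
Molecular formula: C3H3ClN4O2.
Molar mass = 162.533 g/mol.
Mass from Cl: 1 × 35.45 = 35.450 g/mol.
%Cl = 35.450 / 162.533 × 100 = 21.81%.

21.81%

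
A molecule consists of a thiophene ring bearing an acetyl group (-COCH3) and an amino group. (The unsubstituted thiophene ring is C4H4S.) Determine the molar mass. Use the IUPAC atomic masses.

Atom tally by fragment:
  thiophene ring core → C:4 H:4 S:1
  (− 2 ring H displaced by substituents)
  + COCH3 → C:2 H:3 O:1
  + NH2 → N:1 H:2
Element totals:
  C: 6
  H: 7
  N: 1
  O: 1
  S: 1
Molecular formula: C6H7NOS.
  M = 6(12.011) + 7(1.008) + 14.007 + 15.999 + 32.06
    = 72.066 + 7.056 + 14.007 + 15.999 + 32.060 = 141.188

141.19 g/mol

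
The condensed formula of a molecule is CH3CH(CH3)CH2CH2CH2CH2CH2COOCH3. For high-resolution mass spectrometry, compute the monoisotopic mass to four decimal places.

Element totals:
  C: 10
  H: 20
  O: 2
Molecular formula: C10H20O2.
  M = 10(12.0) + 20(1.007825) + 2(15.994915)
    = 120.000000 + 20.156500 + 31.989830 = 172.146330

172.1463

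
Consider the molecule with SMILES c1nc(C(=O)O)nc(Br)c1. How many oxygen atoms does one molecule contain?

2

Atom tally by fragment:
  pyrimidine ring core → C:4 H:4 N:2
  (− 2 ring H displaced by substituents)
  + COOH → C:1 H:1 O:2
  + Br → Br:1
Element totals:
  C: 5
  H: 3
  Br: 1
  N: 2
  O: 2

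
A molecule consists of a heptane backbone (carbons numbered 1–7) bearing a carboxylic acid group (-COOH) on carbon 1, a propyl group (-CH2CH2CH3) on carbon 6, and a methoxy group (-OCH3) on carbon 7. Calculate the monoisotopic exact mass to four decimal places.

216.1725

Atom tally by fragment:
  HOOCCH2 → C:2 H:3 O:2
  CH2 → C:1 H:2
  CH2 → C:1 H:2
  CH2 → C:1 H:2
  CH2 → C:1 H:2
  CH(CH2CH2CH3) → C:4 H:8
  CH2OCH3 → C:2 H:5 O:1
Element totals:
  C: 12
  H: 24
  O: 3
Molecular formula: C12H24O3.
  M = 12(12.0) + 24(1.007825) + 3(15.994915)
    = 144.000000 + 24.187800 + 47.984745 = 216.172545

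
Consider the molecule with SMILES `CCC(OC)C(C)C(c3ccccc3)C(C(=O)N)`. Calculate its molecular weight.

249.35 g/mol

Atom tally by fragment:
  CH3 → C:1 H:3
  CH2 → C:1 H:2
  CH(OCH3) → C:2 H:4 O:1
  CH(CH3) → C:2 H:4
  CH(C6H5) → C:7 H:6
  CH2CONH2 → C:2 H:4 O:1 N:1
Element totals:
  C: 15
  H: 23
  N: 1
  O: 2
Molecular formula: C15H23NO2.
  M = 15(12.011) + 23(1.008) + 14.007 + 2(15.999)
    = 180.165 + 23.184 + 14.007 + 31.998 = 249.354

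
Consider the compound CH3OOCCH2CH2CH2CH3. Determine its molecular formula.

Atom tally by fragment:
  CH3OOCCH2 → C:3 H:5 O:2
  CH2 → C:1 H:2
  CH2 → C:1 H:2
  CH3 → C:1 H:3
Element totals:
  C: 6
  H: 12
  O: 2

C6H12O2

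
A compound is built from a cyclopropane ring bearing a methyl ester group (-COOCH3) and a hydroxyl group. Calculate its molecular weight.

Atom tally by fragment:
  cyclopropane ring core → C:3 H:6
  (− 2 ring H displaced by substituents)
  + COOCH3 → C:2 H:3 O:2
  + OH → O:1 H:1
Element totals:
  C: 5
  H: 8
  O: 3
Molecular formula: C5H8O3.
  M = 5(12.011) + 8(1.008) + 3(15.999)
    = 60.055 + 8.064 + 47.997 = 116.116

116.12 g/mol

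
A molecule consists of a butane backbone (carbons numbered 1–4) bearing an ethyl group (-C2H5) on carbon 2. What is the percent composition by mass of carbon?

Atom tally by fragment:
  CH3 → C:1 H:3
  CH(C2H5) → C:3 H:6
  CH2 → C:1 H:2
  CH3 → C:1 H:3
Element totals:
  C: 6
  H: 14
Molecular formula: C6H14.
Molar mass = 86.178 g/mol.
Mass from C: 6 × 12.011 = 72.066 g/mol.
%C = 72.066 / 86.178 × 100 = 83.62%.

83.62%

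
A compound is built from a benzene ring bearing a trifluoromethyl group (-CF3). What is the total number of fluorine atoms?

Atom tally by fragment:
  benzene ring core → C:6 H:6
  (− 1 ring H displaced by substituents)
  + CF3 → C:1 F:3
Element totals:
  C: 7
  H: 5
  F: 3

3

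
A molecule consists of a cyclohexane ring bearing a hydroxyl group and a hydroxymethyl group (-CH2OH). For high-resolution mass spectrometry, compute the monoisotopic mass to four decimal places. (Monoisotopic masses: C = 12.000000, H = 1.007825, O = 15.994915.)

130.0994

Atom tally by fragment:
  cyclohexane ring core → C:6 H:12
  (− 2 ring H displaced by substituents)
  + OH → O:1 H:1
  + CH2OH → C:1 H:3 O:1
Element totals:
  C: 7
  H: 14
  O: 2
Molecular formula: C7H14O2.
  M = 7(12.0) + 14(1.007825) + 2(15.994915)
    = 84.000000 + 14.109550 + 31.989830 = 130.099380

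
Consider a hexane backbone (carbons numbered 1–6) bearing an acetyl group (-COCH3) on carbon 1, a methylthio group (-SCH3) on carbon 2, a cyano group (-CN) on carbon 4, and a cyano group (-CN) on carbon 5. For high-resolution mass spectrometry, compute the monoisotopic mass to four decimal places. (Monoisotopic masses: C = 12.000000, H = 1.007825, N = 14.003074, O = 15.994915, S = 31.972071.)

224.0983

Atom tally by fragment:
  CH3COCH2 → C:3 H:5 O:1
  CH(SCH3) → C:2 H:4 S:1
  CH2 → C:1 H:2
  CH(CN) → C:2 H:1 N:1
  CH(CN) → C:2 H:1 N:1
  CH3 → C:1 H:3
Element totals:
  C: 11
  H: 16
  N: 2
  O: 1
  S: 1
Molecular formula: C11H16N2OS.
  M = 11(12.0) + 16(1.007825) + 2(14.003074) + 15.994915 + 31.972071
    = 132.000000 + 16.125200 + 28.006148 + 15.994915 + 31.972071 = 224.098334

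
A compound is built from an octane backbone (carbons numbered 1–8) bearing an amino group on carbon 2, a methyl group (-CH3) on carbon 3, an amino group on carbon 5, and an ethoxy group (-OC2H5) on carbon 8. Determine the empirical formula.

Atom tally by fragment:
  CH3 → C:1 H:3
  CH(NH2) → C:1 H:3 N:1
  CH(CH3) → C:2 H:4
  CH2 → C:1 H:2
  CH(NH2) → C:1 H:3 N:1
  CH2 → C:1 H:2
  CH2 → C:1 H:2
  CH2OC2H5 → C:3 H:7 O:1
Element totals:
  C: 11
  H: 26
  N: 2
  O: 1
Molecular formula: C11H26N2O.
gcd of subscripts (11, 26, 2, 1) = 1, so the empirical formula equals the molecular formula.

C11H26N2O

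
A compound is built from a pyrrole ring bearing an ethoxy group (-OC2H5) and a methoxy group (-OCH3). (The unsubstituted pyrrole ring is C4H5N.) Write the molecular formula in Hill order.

C7H11NO2

Atom tally by fragment:
  pyrrole ring core → C:4 H:5 N:1
  (− 2 ring H displaced by substituents)
  + OC2H5 → C:2 H:5 O:1
  + OCH3 → C:1 H:3 O:1
Element totals:
  C: 7
  H: 11
  N: 1
  O: 2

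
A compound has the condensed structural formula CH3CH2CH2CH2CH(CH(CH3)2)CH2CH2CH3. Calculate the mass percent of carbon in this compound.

84.52%

Element totals:
  C: 11
  H: 24
Molecular formula: C11H24.
Molar mass = 156.313 g/mol.
Mass from C: 11 × 12.011 = 132.121 g/mol.
%C = 132.121 / 156.313 × 100 = 84.52%.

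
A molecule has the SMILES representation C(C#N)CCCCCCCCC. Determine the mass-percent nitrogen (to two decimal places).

Atom tally by fragment:
  NCCH2 → C:2 H:2 N:1
  CH2 → C:1 H:2
  CH2 → C:1 H:2
  CH2 → C:1 H:2
  CH2 → C:1 H:2
  CH2 → C:1 H:2
  CH2 → C:1 H:2
  CH2 → C:1 H:2
  CH2 → C:1 H:2
  CH3 → C:1 H:3
Element totals:
  C: 11
  H: 21
  N: 1
Molecular formula: C11H21N.
Molar mass = 167.296 g/mol.
Mass from N: 1 × 14.007 = 14.007 g/mol.
%N = 14.007 / 167.296 × 100 = 8.37%.

8.37%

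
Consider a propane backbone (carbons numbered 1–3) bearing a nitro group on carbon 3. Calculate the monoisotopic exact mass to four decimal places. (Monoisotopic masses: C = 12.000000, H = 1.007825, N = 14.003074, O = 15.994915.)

89.0477

Atom tally by fragment:
  CH3 → C:1 H:3
  CH2 → C:1 H:2
  CH2NO2 → C:1 H:2 N:1 O:2
Element totals:
  C: 3
  H: 7
  N: 1
  O: 2
Molecular formula: C3H7NO2.
  M = 3(12.0) + 7(1.007825) + 14.003074 + 2(15.994915)
    = 36.000000 + 7.054775 + 14.003074 + 31.989830 = 89.047679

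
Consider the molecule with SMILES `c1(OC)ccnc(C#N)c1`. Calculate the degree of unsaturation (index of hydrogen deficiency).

6

Atom tally by fragment:
  pyridine ring core → C:5 H:5 N:1
  (− 2 ring H displaced by substituents)
  + OCH3 → C:1 H:3 O:1
  + CN → C:1 N:1
Element totals:
  C: 7
  H: 6
  N: 2
  O: 1
Molecular formula: C7H6N2O.
DoU = (2C + 2 + N − H − X) / 2 = (2·7 + 2 + 2 − 6 − 0) / 2 = 6.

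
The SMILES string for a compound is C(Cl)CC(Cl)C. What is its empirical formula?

Atom tally by fragment:
  ClCH2 → C:1 H:2 Cl:1
  CH2 → C:1 H:2
  CH(Cl) → C:1 H:1 Cl:1
  CH3 → C:1 H:3
Element totals:
  C: 4
  H: 8
  Cl: 2
Molecular formula: C4H8Cl2.
gcd of subscripts = 2; dividing each by 2:
  C: 4/2 = 2
  Cl: 2/2 = 1
  H: 8/2 = 4

C2H4Cl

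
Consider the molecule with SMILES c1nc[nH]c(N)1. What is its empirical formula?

Atom tally by fragment:
  imidazole ring core → C:3 H:4 N:2
  (− 1 ring H displaced by substituents)
  + NH2 → N:1 H:2
Element totals:
  C: 3
  H: 5
  N: 3
Molecular formula: C3H5N3.
gcd of subscripts (3, 5, 3) = 1, so the empirical formula equals the molecular formula.

C3H5N3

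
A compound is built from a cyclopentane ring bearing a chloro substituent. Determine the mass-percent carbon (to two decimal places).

Atom tally by fragment:
  cyclopentane ring core → C:5 H:10
  (− 1 ring H displaced by substituents)
  + Cl → Cl:1
Element totals:
  C: 5
  H: 9
  Cl: 1
Molecular formula: C5H9Cl.
Molar mass = 104.577 g/mol.
Mass from C: 5 × 12.011 = 60.055 g/mol.
%C = 60.055 / 104.577 × 100 = 57.43%.

57.43%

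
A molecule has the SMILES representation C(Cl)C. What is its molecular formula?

C2H5Cl

Atom tally by fragment:
  ClCH2 → C:1 H:2 Cl:1
  CH3 → C:1 H:3
Element totals:
  C: 2
  H: 5
  Cl: 1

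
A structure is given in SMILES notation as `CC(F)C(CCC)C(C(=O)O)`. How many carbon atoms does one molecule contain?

Atom tally by fragment:
  CH3 → C:1 H:3
  CH(F) → C:1 H:1 F:1
  CH(CH2CH2CH3) → C:4 H:8
  CH2COOH → C:2 H:3 O:2
Element totals:
  C: 8
  H: 15
  F: 1
  O: 2

8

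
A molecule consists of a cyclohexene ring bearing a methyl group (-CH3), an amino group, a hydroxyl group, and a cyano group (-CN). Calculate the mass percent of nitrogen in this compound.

18.41%

Atom tally by fragment:
  cyclohexene ring core → C:6 H:10
  (− 4 ring H displaced by substituents)
  + CH3 → C:1 H:3
  + NH2 → N:1 H:2
  + OH → O:1 H:1
  + CN → C:1 N:1
Element totals:
  C: 8
  H: 12
  N: 2
  O: 1
Molecular formula: C8H12N2O.
Molar mass = 152.197 g/mol.
Mass from N: 2 × 14.007 = 28.014 g/mol.
%N = 28.014 / 152.197 × 100 = 18.41%.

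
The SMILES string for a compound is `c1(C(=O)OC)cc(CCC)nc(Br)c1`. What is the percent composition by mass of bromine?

Atom tally by fragment:
  pyridine ring core → C:5 H:5 N:1
  (− 3 ring H displaced by substituents)
  + COOCH3 → C:2 H:3 O:2
  + CH2CH2CH3 → C:3 H:7
  + Br → Br:1
Element totals:
  C: 10
  H: 12
  Br: 1
  N: 1
  O: 2
Molecular formula: C10H12BrNO2.
Molar mass = 258.115 g/mol.
Mass from Br: 1 × 79.904 = 79.904 g/mol.
%Br = 79.904 / 258.115 × 100 = 30.96%.

30.96%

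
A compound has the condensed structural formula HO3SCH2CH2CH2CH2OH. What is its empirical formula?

C4H10O4S

Atom tally by fragment:
  HO3SCH2 → C:1 H:3 S:1 O:3
  CH2 → C:1 H:2
  CH2 → C:1 H:2
  CH2OH → C:1 H:3 O:1
Element totals:
  C: 4
  H: 10
  O: 4
  S: 1
Molecular formula: C4H10O4S.
gcd of subscripts (4, 10, 4, 1) = 1, so the empirical formula equals the molecular formula.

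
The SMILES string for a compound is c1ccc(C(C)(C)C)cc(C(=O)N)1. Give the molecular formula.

Atom tally by fragment:
  benzene ring core → C:6 H:6
  (− 2 ring H displaced by substituents)
  + C(CH3)3 → C:4 H:9
  + CONH2 → C:1 H:2 O:1 N:1
Element totals:
  C: 11
  H: 15
  N: 1
  O: 1

C11H15NO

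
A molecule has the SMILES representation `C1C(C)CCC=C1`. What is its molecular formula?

C7H12

Atom tally by fragment:
  cyclohexene ring core → C:6 H:10
  (− 1 ring H displaced by substituents)
  + CH3 → C:1 H:3
Element totals:
  C: 7
  H: 12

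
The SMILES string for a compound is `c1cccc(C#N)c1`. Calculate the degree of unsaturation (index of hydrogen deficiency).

6

Atom tally by fragment:
  benzene ring core → C:6 H:6
  (− 1 ring H displaced by substituents)
  + CN → C:1 N:1
Element totals:
  C: 7
  H: 5
  N: 1
Molecular formula: C7H5N.
DoU = (2C + 2 + N − H − X) / 2 = (2·7 + 2 + 1 − 5 − 0) / 2 = 6.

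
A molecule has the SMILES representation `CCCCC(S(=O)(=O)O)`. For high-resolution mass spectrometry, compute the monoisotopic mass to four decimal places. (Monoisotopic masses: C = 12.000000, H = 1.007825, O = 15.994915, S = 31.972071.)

152.0507

Atom tally by fragment:
  CH3 → C:1 H:3
  CH2 → C:1 H:2
  CH2 → C:1 H:2
  CH2 → C:1 H:2
  CH2SO3H → C:1 H:3 S:1 O:3
Element totals:
  C: 5
  H: 12
  O: 3
  S: 1
Molecular formula: C5H12O3S.
  M = 5(12.0) + 12(1.007825) + 3(15.994915) + 31.972071
    = 60.000000 + 12.093900 + 47.984745 + 31.972071 = 152.050716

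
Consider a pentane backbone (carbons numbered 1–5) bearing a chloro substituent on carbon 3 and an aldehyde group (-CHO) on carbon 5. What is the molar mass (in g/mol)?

134.60 g/mol

Atom tally by fragment:
  CH3 → C:1 H:3
  CH2 → C:1 H:2
  CH(Cl) → C:1 H:1 Cl:1
  CH2 → C:1 H:2
  CH2CHO → C:2 H:3 O:1
Element totals:
  C: 6
  H: 11
  Cl: 1
  O: 1
Molecular formula: C6H11ClO.
  M = 6(12.011) + 11(1.008) + 35.45 + 15.999
    = 72.066 + 11.088 + 35.450 + 15.999 = 134.603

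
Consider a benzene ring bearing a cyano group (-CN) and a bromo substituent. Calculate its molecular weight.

182.02 g/mol

Atom tally by fragment:
  benzene ring core → C:6 H:6
  (− 2 ring H displaced by substituents)
  + CN → C:1 N:1
  + Br → Br:1
Element totals:
  C: 7
  H: 4
  Br: 1
  N: 1
Molecular formula: C7H4BrN.
  M = 7(12.011) + 4(1.008) + 79.904 + 14.007
    = 84.077 + 4.032 + 79.904 + 14.007 = 182.020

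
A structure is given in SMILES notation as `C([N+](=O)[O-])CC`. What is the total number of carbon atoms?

3

Atom tally by fragment:
  O2NCH2 → C:1 H:2 N:1 O:2
  CH2 → C:1 H:2
  CH3 → C:1 H:3
Element totals:
  C: 3
  H: 7
  N: 1
  O: 2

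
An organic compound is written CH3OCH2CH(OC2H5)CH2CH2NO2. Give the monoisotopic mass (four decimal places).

177.1001

Atom tally by fragment:
  CH3OCH2 → C:2 H:5 O:1
  CH(OC2H5) → C:3 H:6 O:1
  CH2 → C:1 H:2
  CH2NO2 → C:1 H:2 N:1 O:2
Element totals:
  C: 7
  H: 15
  N: 1
  O: 4
Molecular formula: C7H15NO4.
  M = 7(12.0) + 15(1.007825) + 14.003074 + 4(15.994915)
    = 84.000000 + 15.117375 + 14.003074 + 63.979660 = 177.100109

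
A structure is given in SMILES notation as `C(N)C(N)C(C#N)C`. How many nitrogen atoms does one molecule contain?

Atom tally by fragment:
  H2NCH2 → C:1 H:4 N:1
  CH(NH2) → C:1 H:3 N:1
  CH(CN) → C:2 H:1 N:1
  CH3 → C:1 H:3
Element totals:
  C: 5
  H: 11
  N: 3

3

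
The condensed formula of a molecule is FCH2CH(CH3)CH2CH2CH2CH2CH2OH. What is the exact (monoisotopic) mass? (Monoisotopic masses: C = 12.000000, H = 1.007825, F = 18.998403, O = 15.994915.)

148.1263

Element totals:
  C: 8
  H: 17
  F: 1
  O: 1
Molecular formula: C8H17FO.
  M = 8(12.0) + 17(1.007825) + 18.998403 + 15.994915
    = 96.000000 + 17.133025 + 18.998403 + 15.994915 = 148.126343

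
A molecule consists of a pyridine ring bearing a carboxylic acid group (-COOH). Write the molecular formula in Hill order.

C6H5NO2

Atom tally by fragment:
  pyridine ring core → C:5 H:5 N:1
  (− 1 ring H displaced by substituents)
  + COOH → C:1 H:1 O:2
Element totals:
  C: 6
  H: 5
  N: 1
  O: 2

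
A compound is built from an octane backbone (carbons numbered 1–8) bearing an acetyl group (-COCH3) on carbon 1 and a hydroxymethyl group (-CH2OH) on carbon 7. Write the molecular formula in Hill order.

C11H22O2

Atom tally by fragment:
  CH3COCH2 → C:3 H:5 O:1
  CH2 → C:1 H:2
  CH2 → C:1 H:2
  CH2 → C:1 H:2
  CH2 → C:1 H:2
  CH2 → C:1 H:2
  CH(CH2OH) → C:2 H:4 O:1
  CH3 → C:1 H:3
Element totals:
  C: 11
  H: 22
  O: 2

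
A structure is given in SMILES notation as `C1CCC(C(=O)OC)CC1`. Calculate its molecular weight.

142.20 g/mol

Atom tally by fragment:
  cyclohexane ring core → C:6 H:12
  (− 1 ring H displaced by substituents)
  + COOCH3 → C:2 H:3 O:2
Element totals:
  C: 8
  H: 14
  O: 2
Molecular formula: C8H14O2.
  M = 8(12.011) + 14(1.008) + 2(15.999)
    = 96.088 + 14.112 + 31.998 = 142.198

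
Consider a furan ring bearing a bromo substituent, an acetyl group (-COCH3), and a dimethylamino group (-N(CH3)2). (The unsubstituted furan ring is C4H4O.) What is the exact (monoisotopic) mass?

230.9895

Atom tally by fragment:
  furan ring core → C:4 H:4 O:1
  (− 3 ring H displaced by substituents)
  + Br → Br:1
  + COCH3 → C:2 H:3 O:1
  + N(CH3)2 → N:1 C:2 H:6
Element totals:
  C: 8
  H: 10
  Br: 1
  N: 1
  O: 2
Molecular formula: C8H10BrNO2.
  M = 8(12.0) + 10(1.007825) + 78.918338 + 14.003074 + 2(15.994915)
    = 96.000000 + 10.078250 + 78.918338 + 14.003074 + 31.989830 = 230.989492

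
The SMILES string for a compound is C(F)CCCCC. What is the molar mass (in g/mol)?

Atom tally by fragment:
  FCH2 → C:1 H:2 F:1
  CH2 → C:1 H:2
  CH2 → C:1 H:2
  CH2 → C:1 H:2
  CH2 → C:1 H:2
  CH3 → C:1 H:3
Element totals:
  C: 6
  H: 13
  F: 1
Molecular formula: C6H13F.
  M = 6(12.011) + 13(1.008) + 18.998
    = 72.066 + 13.104 + 18.998 = 104.168

104.17 g/mol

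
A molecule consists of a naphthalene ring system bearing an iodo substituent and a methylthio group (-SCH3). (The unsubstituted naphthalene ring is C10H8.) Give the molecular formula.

Atom tally by fragment:
  naphthalene ring system core → C:10 H:8
  (− 2 ring H displaced by substituents)
  + I → I:1
  + SCH3 → C:1 H:3 S:1
Element totals:
  C: 11
  H: 9
  I: 1
  S: 1

C11H9IS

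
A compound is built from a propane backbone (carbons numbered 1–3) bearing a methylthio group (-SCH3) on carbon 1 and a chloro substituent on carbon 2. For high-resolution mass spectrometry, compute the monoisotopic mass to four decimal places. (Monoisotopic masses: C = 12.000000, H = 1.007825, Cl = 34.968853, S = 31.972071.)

Atom tally by fragment:
  CH3SCH2 → C:2 H:5 S:1
  CH(Cl) → C:1 H:1 Cl:1
  CH3 → C:1 H:3
Element totals:
  C: 4
  H: 9
  Cl: 1
  S: 1
Molecular formula: C4H9ClS.
  M = 4(12.0) + 9(1.007825) + 34.968853 + 31.972071
    = 48.000000 + 9.070425 + 34.968853 + 31.972071 = 124.011349

124.0113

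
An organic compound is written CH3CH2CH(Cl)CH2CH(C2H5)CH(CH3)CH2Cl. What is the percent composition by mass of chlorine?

33.57%

Element totals:
  C: 10
  H: 20
  Cl: 2
Molecular formula: C10H20Cl2.
Molar mass = 211.170 g/mol.
Mass from Cl: 2 × 35.45 = 70.900 g/mol.
%Cl = 70.900 / 211.170 × 100 = 33.57%.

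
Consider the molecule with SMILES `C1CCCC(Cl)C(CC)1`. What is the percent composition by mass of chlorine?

Atom tally by fragment:
  cyclohexane ring core → C:6 H:12
  (− 2 ring H displaced by substituents)
  + Cl → Cl:1
  + C2H5 → C:2 H:5
Element totals:
  C: 8
  H: 15
  Cl: 1
Molecular formula: C8H15Cl.
Molar mass = 146.658 g/mol.
Mass from Cl: 1 × 35.45 = 35.450 g/mol.
%Cl = 35.450 / 146.658 × 100 = 24.17%.

24.17%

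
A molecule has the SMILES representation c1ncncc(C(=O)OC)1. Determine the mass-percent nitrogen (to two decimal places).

20.28%

Atom tally by fragment:
  pyrimidine ring core → C:4 H:4 N:2
  (− 1 ring H displaced by substituents)
  + COOCH3 → C:2 H:3 O:2
Element totals:
  C: 6
  H: 6
  N: 2
  O: 2
Molecular formula: C6H6N2O2.
Molar mass = 138.126 g/mol.
Mass from N: 2 × 14.007 = 28.014 g/mol.
%N = 28.014 / 138.126 × 100 = 20.28%.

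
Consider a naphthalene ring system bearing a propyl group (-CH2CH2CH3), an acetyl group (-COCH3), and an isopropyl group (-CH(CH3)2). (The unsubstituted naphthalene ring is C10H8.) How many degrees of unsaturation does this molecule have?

Atom tally by fragment:
  naphthalene ring system core → C:10 H:8
  (− 3 ring H displaced by substituents)
  + CH2CH2CH3 → C:3 H:7
  + COCH3 → C:2 H:3 O:1
  + CH(CH3)2 → C:3 H:7
Element totals:
  C: 18
  H: 22
  O: 1
Molecular formula: C18H22O.
DoU = (2C + 2 + N − H − X) / 2 = (2·18 + 2 + 0 − 22 − 0) / 2 = 8.

8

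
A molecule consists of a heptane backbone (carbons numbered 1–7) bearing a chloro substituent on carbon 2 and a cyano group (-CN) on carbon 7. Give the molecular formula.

Atom tally by fragment:
  CH3 → C:1 H:3
  CH(Cl) → C:1 H:1 Cl:1
  CH2 → C:1 H:2
  CH2 → C:1 H:2
  CH2 → C:1 H:2
  CH2 → C:1 H:2
  CH2CN → C:2 H:2 N:1
Element totals:
  C: 8
  H: 14
  Cl: 1
  N: 1

C8H14ClN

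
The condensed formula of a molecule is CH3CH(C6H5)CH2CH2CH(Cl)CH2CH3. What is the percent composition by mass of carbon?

74.09%

Atom tally by fragment:
  CH3 → C:1 H:3
  CH(C6H5) → C:7 H:6
  CH2 → C:1 H:2
  CH2 → C:1 H:2
  CH(Cl) → C:1 H:1 Cl:1
  CH2 → C:1 H:2
  CH3 → C:1 H:3
Element totals:
  C: 13
  H: 19
  Cl: 1
Molecular formula: C13H19Cl.
Molar mass = 210.745 g/mol.
Mass from C: 13 × 12.011 = 156.143 g/mol.
%C = 156.143 / 210.745 × 100 = 74.09%.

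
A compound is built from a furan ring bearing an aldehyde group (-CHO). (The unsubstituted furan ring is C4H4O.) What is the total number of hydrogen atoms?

Atom tally by fragment:
  furan ring core → C:4 H:4 O:1
  (− 1 ring H displaced by substituents)
  + CHO → C:1 H:1 O:1
Element totals:
  C: 5
  H: 4
  O: 2

4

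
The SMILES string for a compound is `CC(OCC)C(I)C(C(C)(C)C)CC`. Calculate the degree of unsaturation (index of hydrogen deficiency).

0

Atom tally by fragment:
  CH3 → C:1 H:3
  CH(OC2H5) → C:3 H:6 O:1
  CH(I) → C:1 H:1 I:1
  CH(C(CH3)3) → C:5 H:10
  CH2 → C:1 H:2
  CH3 → C:1 H:3
Element totals:
  C: 12
  H: 25
  I: 1
  O: 1
Molecular formula: C12H25IO.
DoU = (2C + 2 + N − H − X) / 2 = (2·12 + 2 + 0 − 25 − 1) / 2 = 0.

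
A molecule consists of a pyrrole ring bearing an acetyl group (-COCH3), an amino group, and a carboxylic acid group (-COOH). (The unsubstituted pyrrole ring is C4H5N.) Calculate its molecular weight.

168.15 g/mol

Atom tally by fragment:
  pyrrole ring core → C:4 H:5 N:1
  (− 3 ring H displaced by substituents)
  + COCH3 → C:2 H:3 O:1
  + NH2 → N:1 H:2
  + COOH → C:1 H:1 O:2
Element totals:
  C: 7
  H: 8
  N: 2
  O: 3
Molecular formula: C7H8N2O3.
  M = 7(12.011) + 8(1.008) + 2(14.007) + 3(15.999)
    = 84.077 + 8.064 + 28.014 + 47.997 = 168.152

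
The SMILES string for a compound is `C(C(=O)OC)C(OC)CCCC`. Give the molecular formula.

C9H18O3

Atom tally by fragment:
  CH3OOCCH2 → C:3 H:5 O:2
  CH(OCH3) → C:2 H:4 O:1
  CH2 → C:1 H:2
  CH2 → C:1 H:2
  CH2 → C:1 H:2
  CH3 → C:1 H:3
Element totals:
  C: 9
  H: 18
  O: 3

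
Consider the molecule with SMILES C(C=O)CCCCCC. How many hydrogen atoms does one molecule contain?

Atom tally by fragment:
  OHCCH2 → C:2 H:3 O:1
  CH2 → C:1 H:2
  CH2 → C:1 H:2
  CH2 → C:1 H:2
  CH2 → C:1 H:2
  CH2 → C:1 H:2
  CH3 → C:1 H:3
Element totals:
  C: 8
  H: 16
  O: 1

16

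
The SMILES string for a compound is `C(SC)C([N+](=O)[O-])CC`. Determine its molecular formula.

Atom tally by fragment:
  CH3SCH2 → C:2 H:5 S:1
  CH(NO2) → C:1 H:1 N:1 O:2
  CH2 → C:1 H:2
  CH3 → C:1 H:3
Element totals:
  C: 5
  H: 11
  N: 1
  O: 2
  S: 1

C5H11NO2S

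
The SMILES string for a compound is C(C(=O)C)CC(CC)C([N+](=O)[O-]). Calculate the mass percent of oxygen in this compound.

Atom tally by fragment:
  CH3COCH2 → C:3 H:5 O:1
  CH2 → C:1 H:2
  CH(C2H5) → C:3 H:6
  CH2NO2 → C:1 H:2 N:1 O:2
Element totals:
  C: 8
  H: 15
  N: 1
  O: 3
Molecular formula: C8H15NO3.
Molar mass = 173.212 g/mol.
Mass from O: 3 × 15.999 = 47.997 g/mol.
%O = 47.997 / 173.212 × 100 = 27.71%.

27.71%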